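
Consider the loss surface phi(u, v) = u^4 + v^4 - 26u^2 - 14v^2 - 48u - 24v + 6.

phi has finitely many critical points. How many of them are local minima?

phi separates as a function of u plus a function of v, so ∇phi=0 decouples.
∂phi/∂u = 4(u - 4)(u + 1)(u + 3) = 0 at u ∈ {-3, -1, 4}; ∂phi/∂v = 4(v - 3)(v + 1)(v + 2) = 0 at v ∈ {-2, -1, 3}.
The Hessian is diagonal: diag(phi_uu, phi_vv). Second derivatives: phi_uu(-3)=56, phi_uu(-1)=-40, phi_uu(4)=140; phi_vv(-2)=20, phi_vv(-1)=-16, phi_vv(3)=80.
Local minima occur where both diagonal entries positive: (-3, -2), (-3, 3), (4, -2), (4, 3). Count: 4.

4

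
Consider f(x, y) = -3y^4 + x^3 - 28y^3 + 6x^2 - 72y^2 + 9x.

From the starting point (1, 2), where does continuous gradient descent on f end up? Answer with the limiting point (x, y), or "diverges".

f is separable, so gradient descent decouples: x follows -∂f/∂x, y follows -∂f/∂y.
∂f/∂x = 3(x + 1)(x + 3); at x=1 this is 24, so x decreases.
∂f/∂y = -12y(y + 3)(y + 4); at y=2 this is -720, so y increases.
The y-coordinate has no critical point in that direction and runs off to infinity.

diverges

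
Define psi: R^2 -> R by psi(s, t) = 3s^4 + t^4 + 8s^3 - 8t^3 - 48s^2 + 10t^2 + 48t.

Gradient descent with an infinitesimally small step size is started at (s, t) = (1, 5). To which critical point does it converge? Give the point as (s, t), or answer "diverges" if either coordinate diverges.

psi is separable, so gradient descent decouples: s follows -∂psi/∂s, t follows -∂psi/∂t.
∂psi/∂s = 12s(s - 2)(s + 4); at s=1 this is -60, so s increases.
∂psi/∂t = 4(t - 4)(t - 3)(t + 1); at t=5 this is 48, so t decreases.
s converges to its nearest critical value 2 (a local min of the s-part); t converges to 4. The iterate converges to (2, 4).

(2, 4)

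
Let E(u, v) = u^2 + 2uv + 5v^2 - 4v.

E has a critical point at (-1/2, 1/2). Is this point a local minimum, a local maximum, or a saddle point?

local minimum

The Hessian of E is constant: H = [[2, 2], [2, 10]].
det(H) = 2·10 − 2² = 16.
det(H) > 0 and tr(H) = 12 > 0, so H is positive definite and the point is a local minimum.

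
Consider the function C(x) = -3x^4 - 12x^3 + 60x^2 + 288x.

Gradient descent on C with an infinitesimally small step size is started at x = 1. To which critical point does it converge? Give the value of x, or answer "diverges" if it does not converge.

C'(x) = -12(x - 3)(x + 2)(x + 4), so C'(1) = 360.
Gradient descent moves in the -C' direction, i.e. x is decreasing.
The nearest critical point in that direction is x = -2, where C'' = 120 > 0 (a local minimum). The iterate converges there.

-2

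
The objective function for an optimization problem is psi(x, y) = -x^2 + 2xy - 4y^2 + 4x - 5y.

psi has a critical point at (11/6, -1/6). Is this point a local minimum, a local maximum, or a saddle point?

local maximum

The Hessian of psi is constant: H = [[-2, 2], [2, -8]].
det(H) = (-2)·(-8) − 2² = 12.
det(H) > 0 and tr(H) = -10 < 0, so H is negative definite and the point is a local maximum.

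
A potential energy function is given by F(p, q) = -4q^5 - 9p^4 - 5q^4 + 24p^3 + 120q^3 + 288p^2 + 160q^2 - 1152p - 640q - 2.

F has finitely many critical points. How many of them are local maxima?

F separates as a function of p plus a function of q, so ∇F=0 decouples.
∂F/∂p = -36(p - 4)(p - 2)(p + 4) = 0 at p ∈ {-4, 2, 4}; ∂F/∂q = -20(q - 4)(q - 1)(q + 2)(q + 4) = 0 at q ∈ {-4, -2, 1, 4}.
The Hessian is diagonal: diag(F_pp, F_qq). Second derivatives: F_pp(-4)=-1728, F_pp(2)=432, F_pp(4)=-576; F_qq(-4)=1600, F_qq(-2)=-720, F_qq(1)=900, F_qq(4)=-2880.
Local maxima occur where both diagonal entries negative: (-4, -2), (-4, 4), (4, -2), (4, 4). Count: 4.

4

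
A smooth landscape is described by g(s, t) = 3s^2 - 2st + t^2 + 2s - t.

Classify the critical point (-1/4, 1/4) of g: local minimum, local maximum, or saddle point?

The Hessian of g is constant: H = [[6, -2], [-2, 2]].
det(H) = 6·2 − (-2)² = 8.
det(H) > 0 and tr(H) = 8 > 0, so H is positive definite and the point is a local minimum.

local minimum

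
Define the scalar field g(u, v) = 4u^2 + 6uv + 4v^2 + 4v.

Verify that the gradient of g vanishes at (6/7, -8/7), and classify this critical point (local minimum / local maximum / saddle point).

local minimum

∇g = (8u + 6v, 6u + 8v + 4); substituting (6/7, -8/7) gives ∇g = (0, 0), so (6/7, -8/7) is indeed a critical point.
The Hessian of g is constant: H = [[8, 6], [6, 8]].
det(H) = 8·8 − 6² = 28.
det(H) > 0 and tr(H) = 16 > 0, so H is positive definite and the point is a local minimum.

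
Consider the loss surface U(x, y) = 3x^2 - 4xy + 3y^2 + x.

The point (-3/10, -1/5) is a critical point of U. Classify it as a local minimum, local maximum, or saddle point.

The Hessian of U is constant: H = [[6, -4], [-4, 6]].
det(H) = 6·6 − (-4)² = 20.
det(H) > 0 and tr(H) = 12 > 0, so H is positive definite and the point is a local minimum.

local minimum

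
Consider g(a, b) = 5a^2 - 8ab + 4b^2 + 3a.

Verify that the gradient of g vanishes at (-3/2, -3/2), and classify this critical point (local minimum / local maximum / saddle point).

∇g = (10a - 8b + 3, -8a + 8b); substituting (-3/2, -3/2) gives ∇g = (0, 0), so (-3/2, -3/2) is indeed a critical point.
The Hessian of g is constant: H = [[10, -8], [-8, 8]].
det(H) = 10·8 − (-8)² = 16.
det(H) > 0 and tr(H) = 18 > 0, so H is positive definite and the point is a local minimum.

local minimum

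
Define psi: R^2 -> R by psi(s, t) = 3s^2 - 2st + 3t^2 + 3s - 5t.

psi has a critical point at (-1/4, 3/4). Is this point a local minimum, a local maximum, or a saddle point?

The Hessian of psi is constant: H = [[6, -2], [-2, 6]].
det(H) = 6·6 − (-2)² = 32.
det(H) > 0 and tr(H) = 12 > 0, so H is positive definite and the point is a local minimum.

local minimum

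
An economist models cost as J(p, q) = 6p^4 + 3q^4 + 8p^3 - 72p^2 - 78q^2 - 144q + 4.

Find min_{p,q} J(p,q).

-1430

J(p,q) separates as A(p) + B(q) + 4, so its minimum is min A + min B + 4.
A'(p) = 24p(p - 2)(p + 3) vanishes at p ∈ {-3, 0, 2}; B'(q) = 12(q - 4)(q + 1)(q + 3) vanishes at q ∈ {-3, -1, 4}.
Local minima of A (where A''>0): A(-3)=-378, A(2)=-128. Local minima of B: B(-3)=-27, B(4)=-1056.
So the global minimum of J is A(-3) + B(4) + 4 = -378 − 1056 + 4 = -1430, attained at (-3, 4).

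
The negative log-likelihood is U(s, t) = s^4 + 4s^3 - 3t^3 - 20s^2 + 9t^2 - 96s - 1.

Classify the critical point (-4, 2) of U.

The mixed partial ∂²U/∂s∂t is 0, so the Hessian at any point is diag(U_ss, U_tt) = diag(4(3s^2 + 6s - 10), 18(-t + 1)).
At (-4, 2): H = diag(56, -18).
The eigenvalues have opposite signs, so H is indefinite: a saddle point.

saddle point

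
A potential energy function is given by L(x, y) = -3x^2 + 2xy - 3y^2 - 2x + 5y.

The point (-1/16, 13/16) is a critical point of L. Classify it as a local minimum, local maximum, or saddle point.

The Hessian of L is constant: H = [[-6, 2], [2, -6]].
det(H) = (-6)·(-6) − 2² = 32.
det(H) > 0 and tr(H) = -12 < 0, so H is negative definite and the point is a local maximum.

local maximum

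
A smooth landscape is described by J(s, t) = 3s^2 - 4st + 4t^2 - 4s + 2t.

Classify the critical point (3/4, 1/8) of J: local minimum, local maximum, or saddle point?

local minimum

The Hessian of J is constant: H = [[6, -4], [-4, 8]].
det(H) = 6·8 − (-4)² = 32.
det(H) > 0 and tr(H) = 14 > 0, so H is positive definite and the point is a local minimum.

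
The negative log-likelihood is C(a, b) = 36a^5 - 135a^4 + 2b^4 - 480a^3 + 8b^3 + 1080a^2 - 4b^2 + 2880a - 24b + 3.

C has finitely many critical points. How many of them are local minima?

C separates as a function of a plus a function of b, so ∇C=0 decouples.
∂C/∂a = 180(a - 4)(a - 2)(a + 1)(a + 2) = 0 at a ∈ {-2, -1, 2, 4}; ∂C/∂b = 8(b - 1)(b + 1)(b + 3) = 0 at b ∈ {-3, -1, 1}.
The Hessian is diagonal: diag(C_aa, C_bb). Second derivatives: C_aa(-2)=-4320, C_aa(-1)=2700, C_aa(2)=-4320, C_aa(4)=10800; C_bb(-3)=64, C_bb(-1)=-32, C_bb(1)=64.
Local minima occur where both diagonal entries positive: (-1, -3), (-1, 1), (4, -3), (4, 1). Count: 4.

4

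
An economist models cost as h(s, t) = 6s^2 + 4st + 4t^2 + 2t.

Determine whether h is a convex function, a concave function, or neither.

convex

h is quadratic, so its Hessian is the constant matrix H = [[12, 4], [4, 8]].
det(H) = 80, tr(H) = 20.
det(H) > 0 and tr(H) > 0, so H is positive definite everywhere: convex.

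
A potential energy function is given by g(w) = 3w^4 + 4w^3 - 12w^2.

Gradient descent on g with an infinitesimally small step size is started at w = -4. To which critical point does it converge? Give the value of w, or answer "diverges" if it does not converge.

g'(w) = 12w(w - 1)(w + 2), so g'(-4) = -480.
Gradient descent moves in the -g' direction, i.e. w is increasing.
The nearest critical point in that direction is w = -2, where g'' = 72 > 0 (a local minimum). The iterate converges there.

-2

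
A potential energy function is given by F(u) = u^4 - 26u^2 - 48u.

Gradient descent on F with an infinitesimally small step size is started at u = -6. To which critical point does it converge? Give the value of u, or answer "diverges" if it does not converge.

-3

F'(u) = 4(u - 4)(u + 1)(u + 3), so F'(-6) = -600.
Gradient descent moves in the -F' direction, i.e. u is increasing.
The nearest critical point in that direction is u = -3, where F'' = 56 > 0 (a local minimum). The iterate converges there.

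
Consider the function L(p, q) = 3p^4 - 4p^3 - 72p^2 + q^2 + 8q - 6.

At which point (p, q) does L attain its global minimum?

L(p,q) separates as A(p) + B(q) − 6, so its minimum is min A + min B − 6.
A'(p) = 12p(p - 4)(p + 3) vanishes at p ∈ {-3, 0, 4}; B'(q) = 2q + 8 vanishes at q ∈ {-4}.
Local minima of A (where A''>0): A(-3)=-297, A(4)=-640. Local minima of B: B(-4)=-16.
So the global minimum of L is A(4) + B(-4) − 6 = -640 − 16 − 6 = -662, attained at (4, -4).

(4, -4)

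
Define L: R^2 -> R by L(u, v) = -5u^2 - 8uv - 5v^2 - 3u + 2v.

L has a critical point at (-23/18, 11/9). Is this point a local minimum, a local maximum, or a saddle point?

local maximum

The Hessian of L is constant: H = [[-10, -8], [-8, -10]].
det(H) = (-10)·(-10) − (-8)² = 36.
det(H) > 0 and tr(H) = -20 < 0, so H is negative definite and the point is a local maximum.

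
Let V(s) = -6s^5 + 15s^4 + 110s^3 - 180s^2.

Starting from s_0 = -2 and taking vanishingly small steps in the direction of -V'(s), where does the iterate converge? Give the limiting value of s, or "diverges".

V'(s) = -30s(s - 4)(s - 1)(s + 3), so V'(-2) = 1080.
Gradient descent moves in the -V' direction, i.e. s is decreasing.
The nearest critical point in that direction is s = -3, where V'' = 2520 > 0 (a local minimum). The iterate converges there.

-3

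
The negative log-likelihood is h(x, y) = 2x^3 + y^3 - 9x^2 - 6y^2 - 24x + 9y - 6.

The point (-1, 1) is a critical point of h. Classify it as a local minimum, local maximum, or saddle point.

local maximum

The mixed partial ∂²h/∂x∂y is 0, so the Hessian at any point is diag(h_xx, h_yy) = diag(6(2x - 3), 6(y - 2)).
At (-1, 1): H = diag(-30, -6).
Both eigenvalues are negative, so H is negative definite: a local maximum.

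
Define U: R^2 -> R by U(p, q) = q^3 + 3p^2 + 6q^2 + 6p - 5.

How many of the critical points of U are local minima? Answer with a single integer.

U separates as a function of p plus a function of q, so ∇U=0 decouples.
∂U/∂p = 6(p + 1) = 0 at p ∈ {-1}; ∂U/∂q = 3q(q + 4) = 0 at q ∈ {-4, 0}.
The Hessian is diagonal: diag(U_pp, U_qq). Second derivatives: U_pp(-1)=6; U_qq(-4)=-12, U_qq(0)=12.
Local minima occur where both diagonal entries positive: (-1, 0). Count: 1.

1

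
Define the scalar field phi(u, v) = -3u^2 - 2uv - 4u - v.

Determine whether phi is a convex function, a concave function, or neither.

phi is quadratic, so its Hessian is the constant matrix H = [[-6, -2], [-2, 0]].
det(H) = -4, tr(H) = -6.
det(H) < 0, so H is indefinite: neither convex nor concave.

neither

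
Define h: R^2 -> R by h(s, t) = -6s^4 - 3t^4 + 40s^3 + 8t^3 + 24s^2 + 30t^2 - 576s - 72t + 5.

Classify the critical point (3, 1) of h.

The mixed partial ∂²h/∂s∂t is 0, so the Hessian at any point is diag(h_ss, h_tt) = diag(24(-3s^2 + 10s + 2), 12(-3t^2 + 4t + 5)).
At (3, 1): H = diag(120, 72).
Both eigenvalues are positive, so H is positive definite: a local minimum.

local minimum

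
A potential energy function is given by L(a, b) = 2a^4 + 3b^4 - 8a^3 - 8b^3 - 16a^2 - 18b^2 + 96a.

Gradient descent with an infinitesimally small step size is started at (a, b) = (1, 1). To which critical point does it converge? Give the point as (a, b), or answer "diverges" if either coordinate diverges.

(-2, 3)

L is separable, so gradient descent decouples: a follows -∂L/∂a, b follows -∂L/∂b.
∂L/∂a = 8(a - 3)(a - 2)(a + 2); at a=1 this is 48, so a decreases.
∂L/∂b = 12b(b - 3)(b + 1); at b=1 this is -48, so b increases.
a converges to its nearest critical value -2 (a local min of the a-part); b converges to 3. The iterate converges to (-2, 3).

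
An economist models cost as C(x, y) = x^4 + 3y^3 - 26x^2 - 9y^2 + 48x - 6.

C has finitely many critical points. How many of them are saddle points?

C separates as a function of x plus a function of y, so ∇C=0 decouples.
∂C/∂x = 4(x - 3)(x - 1)(x + 4) = 0 at x ∈ {-4, 1, 3}; ∂C/∂y = 9y(y - 2) = 0 at y ∈ {0, 2}.
The Hessian is diagonal: diag(C_xx, C_yy). Second derivatives: C_xx(-4)=140, C_xx(1)=-40, C_xx(3)=56; C_yy(0)=-18, C_yy(2)=18.
Saddle points occur where the two diagonal entries have opposite signs: (-4, 0), (1, 2), (3, 0). Count: 3.

3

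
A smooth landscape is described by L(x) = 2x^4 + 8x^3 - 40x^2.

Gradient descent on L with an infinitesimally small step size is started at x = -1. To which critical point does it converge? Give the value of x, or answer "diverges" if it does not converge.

-5

L'(x) = 8x(x - 2)(x + 5), so L'(-1) = 96.
Gradient descent moves in the -L' direction, i.e. x is decreasing.
The nearest critical point in that direction is x = -5, where L'' = 280 > 0 (a local minimum). The iterate converges there.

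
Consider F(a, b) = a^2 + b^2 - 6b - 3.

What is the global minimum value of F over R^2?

-12

F(a,b) separates as P(a) + Q(b) − 3, so its minimum is min P + min Q − 3.
P'(a) = 2a vanishes at a ∈ {0}; Q'(b) = 2b - 6 vanishes at b ∈ {3}.
Local minima of P (where P''>0): P(0)=0. Local minima of Q: Q(3)=-9.
So the global minimum of F is P(0) + Q(3) − 3 = 0 − 9 − 3 = -12, attained at (0, 3).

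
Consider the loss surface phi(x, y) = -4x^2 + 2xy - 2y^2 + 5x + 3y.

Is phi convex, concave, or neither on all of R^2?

phi is quadratic, so its Hessian is the constant matrix H = [[-8, 2], [2, -4]].
det(H) = 28, tr(H) = -12.
det(H) > 0 and tr(H) < 0, so H is negative definite everywhere: concave.

concave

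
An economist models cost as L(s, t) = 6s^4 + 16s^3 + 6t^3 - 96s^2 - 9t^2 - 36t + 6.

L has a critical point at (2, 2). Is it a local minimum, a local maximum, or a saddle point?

The mixed partial ∂²L/∂s∂t is 0, so the Hessian at any point is diag(L_ss, L_tt) = diag(24(3s^2 + 4s - 8), 18(2t - 1)).
At (2, 2): H = diag(288, 54).
Both eigenvalues are positive, so H is positive definite: a local minimum.

local minimum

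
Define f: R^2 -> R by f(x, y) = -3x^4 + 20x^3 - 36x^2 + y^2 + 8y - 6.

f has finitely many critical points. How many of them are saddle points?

f separates as a function of x plus a function of y, so ∇f=0 decouples.
∂f/∂x = -12x(x - 3)(x - 2) = 0 at x ∈ {0, 2, 3}; ∂f/∂y = 2(y + 4) = 0 at y ∈ {-4}.
The Hessian is diagonal: diag(f_xx, f_yy). Second derivatives: f_xx(0)=-72, f_xx(2)=24, f_xx(3)=-36; f_yy(-4)=2.
Saddle points occur where the two diagonal entries have opposite signs: (0, -4), (3, -4). Count: 2.

2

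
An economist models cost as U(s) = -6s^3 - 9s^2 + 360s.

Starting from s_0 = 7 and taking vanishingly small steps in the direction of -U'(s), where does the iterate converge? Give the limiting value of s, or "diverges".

U'(s) = -18(s - 4)(s + 5), so U'(7) = -648.
Gradient descent moves in the -U' direction, i.e. s is increasing.
There is no critical point above s=7, and U' keeps the same sign, so the iterate runs off to +∞.

diverges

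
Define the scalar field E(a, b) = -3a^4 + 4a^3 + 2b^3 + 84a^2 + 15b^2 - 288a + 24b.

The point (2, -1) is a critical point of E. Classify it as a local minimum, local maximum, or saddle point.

local minimum

The mixed partial ∂²E/∂a∂b is 0, so the Hessian at any point is diag(E_aa, E_bb) = diag(12(-3a^2 + 2a + 14), 6(2b + 5)).
At (2, -1): H = diag(72, 18).
Both eigenvalues are positive, so H is positive definite: a local minimum.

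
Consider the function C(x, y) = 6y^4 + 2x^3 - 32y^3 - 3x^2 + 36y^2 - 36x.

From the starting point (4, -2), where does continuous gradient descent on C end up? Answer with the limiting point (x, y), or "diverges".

(3, 0)

C is separable, so gradient descent decouples: x follows -∂C/∂x, y follows -∂C/∂y.
∂C/∂x = 6(x - 3)(x + 2); at x=4 this is 36, so x decreases.
∂C/∂y = 24y(y - 3)(y - 1); at y=-2 this is -720, so y increases.
x converges to its nearest critical value 3 (a local min of the x-part); y converges to 0. The iterate converges to (3, 0).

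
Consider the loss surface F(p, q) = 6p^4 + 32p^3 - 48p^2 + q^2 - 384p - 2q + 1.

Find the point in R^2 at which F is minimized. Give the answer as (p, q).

F(p,q) separates as A(p) + B(q) + 1, so its minimum is min A + min B + 1.
A'(p) = 24(p - 2)(p + 2)(p + 4) vanishes at p ∈ {-4, -2, 2}; B'(q) = 2q - 2 vanishes at q ∈ {1}.
Local minima of A (where A''>0): A(-4)=256, A(2)=-608. Local minima of B: B(1)=-1.
So the global minimum of F is A(2) + B(1) + 1 = -608 − 1 + 1 = -608, attained at (2, 1).

(2, 1)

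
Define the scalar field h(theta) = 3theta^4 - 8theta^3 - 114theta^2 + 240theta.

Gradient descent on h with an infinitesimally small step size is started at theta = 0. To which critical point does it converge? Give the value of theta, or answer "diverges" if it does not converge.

h'(theta) = 12(theta - 5)(theta - 1)(theta + 4), so h'(0) = 240.
Gradient descent moves in the -h' direction, i.e. theta is decreasing.
The nearest critical point in that direction is theta = -4, where h'' = 540 > 0 (a local minimum). The iterate converges there.

-4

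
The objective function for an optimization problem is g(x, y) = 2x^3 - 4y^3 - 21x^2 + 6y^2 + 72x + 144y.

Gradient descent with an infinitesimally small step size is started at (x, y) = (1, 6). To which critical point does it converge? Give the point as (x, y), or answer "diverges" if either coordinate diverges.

g is separable, so gradient descent decouples: x follows -∂g/∂x, y follows -∂g/∂y.
∂g/∂x = 6(x - 4)(x - 3); at x=1 this is 36, so x decreases.
∂g/∂y = -12(y - 4)(y + 3); at y=6 this is -216, so y increases.
The x-coordinate has no critical point in that direction and runs off to infinity.

diverges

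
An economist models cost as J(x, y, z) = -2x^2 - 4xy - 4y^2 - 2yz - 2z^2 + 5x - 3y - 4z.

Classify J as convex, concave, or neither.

concave

J is quadratic, so its Hessian is the constant matrix H = [[-4, -4, 0], [-4, -8, -2], [0, -2, -4]].
Leading principal minors: -4, 16, -48.
Signs alternate −, +, − ⇒ H ≺ 0 ⇒ concave.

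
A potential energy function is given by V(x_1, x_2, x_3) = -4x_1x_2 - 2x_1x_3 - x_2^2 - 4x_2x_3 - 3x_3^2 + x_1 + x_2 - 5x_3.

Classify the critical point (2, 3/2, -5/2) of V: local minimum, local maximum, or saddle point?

The Hessian is constant: H = [[0, -4, -2], [-4, -2, -4], [-2, -4, -6]].
Leading principal minors: Δ₁ = 0, Δ₂ = -16, Δ₃ = 40.
The minors fit neither the all-positive nor the alternating-sign pattern, so H is indefinite: a saddle point.

saddle point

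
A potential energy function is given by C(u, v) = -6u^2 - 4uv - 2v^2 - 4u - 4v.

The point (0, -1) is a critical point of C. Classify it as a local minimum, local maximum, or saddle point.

local maximum

The Hessian of C is constant: H = [[-12, -4], [-4, -4]].
det(H) = (-12)·(-4) − (-4)² = 32.
det(H) > 0 and tr(H) = -16 < 0, so H is negative definite and the point is a local maximum.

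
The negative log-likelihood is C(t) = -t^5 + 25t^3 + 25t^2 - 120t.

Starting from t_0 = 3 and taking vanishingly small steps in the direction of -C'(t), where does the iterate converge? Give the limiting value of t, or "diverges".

1

C'(t) = -5(t - 4)(t - 1)(t + 2)(t + 3), so C'(3) = 300.
Gradient descent moves in the -C' direction, i.e. t is decreasing.
The nearest critical point in that direction is t = 1, where C'' = 180 > 0 (a local minimum). The iterate converges there.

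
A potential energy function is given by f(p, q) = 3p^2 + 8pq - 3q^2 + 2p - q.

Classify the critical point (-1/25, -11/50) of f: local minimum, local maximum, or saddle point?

saddle point

The Hessian of f is constant: H = [[6, 8], [8, -6]].
det(H) = 6·(-6) − 8² = -100.
Since det(H) < 0, H is indefinite and the critical point is a saddle point.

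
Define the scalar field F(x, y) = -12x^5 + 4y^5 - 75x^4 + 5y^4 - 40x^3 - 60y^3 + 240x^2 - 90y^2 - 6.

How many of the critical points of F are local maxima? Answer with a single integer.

F separates as a function of x plus a function of y, so ∇F=0 decouples.
∂F/∂x = -60x(x - 1)(x + 2)(x + 4) = 0 at x ∈ {-4, -2, 0, 1}; ∂F/∂y = 20y(y - 3)(y + 1)(y + 3) = 0 at y ∈ {-3, -1, 0, 3}.
The Hessian is diagonal: diag(F_xx, F_yy). Second derivatives: F_xx(-4)=2400, F_xx(-2)=-720, F_xx(0)=480, F_xx(1)=-900; F_yy(-3)=-720, F_yy(-1)=160, F_yy(0)=-180, F_yy(3)=1440.
Local maxima occur where both diagonal entries negative: (-2, -3), (-2, 0), (1, -3), (1, 0). Count: 4.

4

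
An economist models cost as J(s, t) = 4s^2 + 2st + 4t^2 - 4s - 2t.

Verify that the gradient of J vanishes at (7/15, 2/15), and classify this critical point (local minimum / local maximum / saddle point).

∇J = (8s + 2t - 4, 2s + 8t - 2); substituting (7/15, 2/15) gives ∇J = (0, 0), so (7/15, 2/15) is indeed a critical point.
The Hessian of J is constant: H = [[8, 2], [2, 8]].
det(H) = 8·8 − 2² = 60.
det(H) > 0 and tr(H) = 16 > 0, so H is positive definite and the point is a local minimum.

local minimum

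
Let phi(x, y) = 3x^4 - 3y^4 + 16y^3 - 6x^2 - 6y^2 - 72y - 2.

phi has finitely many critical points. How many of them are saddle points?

5

phi separates as a function of x plus a function of y, so ∇phi=0 decouples.
∂phi/∂x = 12x(x - 1)(x + 1) = 0 at x ∈ {-1, 0, 1}; ∂phi/∂y = -12(y - 3)(y - 2)(y + 1) = 0 at y ∈ {-1, 2, 3}.
The Hessian is diagonal: diag(phi_xx, phi_yy). Second derivatives: phi_xx(-1)=24, phi_xx(0)=-12, phi_xx(1)=24; phi_yy(-1)=-144, phi_yy(2)=36, phi_yy(3)=-48.
Saddle points occur where the two diagonal entries have opposite signs: (-1, -1), (-1, 3), (0, 2), (1, -1), (1, 3). Count: 5.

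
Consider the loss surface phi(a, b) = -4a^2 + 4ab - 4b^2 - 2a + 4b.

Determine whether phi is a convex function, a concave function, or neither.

concave

phi is quadratic, so its Hessian is the constant matrix H = [[-8, 4], [4, -8]].
det(H) = 48, tr(H) = -16.
det(H) > 0 and tr(H) < 0, so H is negative definite everywhere: concave.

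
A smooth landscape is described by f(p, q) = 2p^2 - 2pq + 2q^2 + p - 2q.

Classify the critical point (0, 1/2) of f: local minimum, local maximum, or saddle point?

The Hessian of f is constant: H = [[4, -2], [-2, 4]].
det(H) = 4·4 − (-2)² = 12.
det(H) > 0 and tr(H) = 8 > 0, so H is positive definite and the point is a local minimum.

local minimum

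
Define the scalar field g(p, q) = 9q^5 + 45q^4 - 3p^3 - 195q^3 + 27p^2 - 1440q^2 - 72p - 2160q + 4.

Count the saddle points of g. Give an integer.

4

g separates as a function of p plus a function of q, so ∇g=0 decouples.
∂g/∂p = -9(p - 4)(p - 2) = 0 at p ∈ {2, 4}; ∂g/∂q = 45(q - 4)(q + 1)(q + 3)(q + 4) = 0 at q ∈ {-4, -3, -1, 4}.
The Hessian is diagonal: diag(g_pp, g_qq). Second derivatives: g_pp(2)=18, g_pp(4)=-18; g_qq(-4)=-1080, g_qq(-3)=630, g_qq(-1)=-1350, g_qq(4)=12600.
Saddle points occur where the two diagonal entries have opposite signs: (2, -4), (2, -1), (4, -3), (4, 4). Count: 4.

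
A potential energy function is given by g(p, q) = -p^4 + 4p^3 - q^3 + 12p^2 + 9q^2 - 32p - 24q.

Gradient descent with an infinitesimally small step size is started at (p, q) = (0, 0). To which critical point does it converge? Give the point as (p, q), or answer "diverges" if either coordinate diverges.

(1, 2)

g is separable, so gradient descent decouples: p follows -∂g/∂p, q follows -∂g/∂q.
∂g/∂p = -4(p - 4)(p - 1)(p + 2); at p=0 this is -32, so p increases.
∂g/∂q = -3(q - 4)(q - 2); at q=0 this is -24, so q increases.
p converges to its nearest critical value 1 (a local min of the p-part); q converges to 2. The iterate converges to (1, 2).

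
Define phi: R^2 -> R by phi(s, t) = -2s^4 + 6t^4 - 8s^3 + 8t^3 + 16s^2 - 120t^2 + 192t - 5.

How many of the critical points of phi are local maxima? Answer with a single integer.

2

phi separates as a function of s plus a function of t, so ∇phi=0 decouples.
∂phi/∂s = -8s(s - 1)(s + 4) = 0 at s ∈ {-4, 0, 1}; ∂phi/∂t = 24(t - 2)(t - 1)(t + 4) = 0 at t ∈ {-4, 1, 2}.
The Hessian is diagonal: diag(phi_ss, phi_tt). Second derivatives: phi_ss(-4)=-160, phi_ss(0)=32, phi_ss(1)=-40; phi_tt(-4)=720, phi_tt(1)=-120, phi_tt(2)=144.
Local maxima occur where both diagonal entries negative: (-4, 1), (1, 1). Count: 2.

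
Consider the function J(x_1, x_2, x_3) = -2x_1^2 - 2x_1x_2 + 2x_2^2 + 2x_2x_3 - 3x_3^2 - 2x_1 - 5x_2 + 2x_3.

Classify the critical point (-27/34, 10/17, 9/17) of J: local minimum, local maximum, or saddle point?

saddle point

The Hessian is constant: H = [[-4, -2, 0], [-2, 4, 2], [0, 2, -6]].
Leading principal minors: Δ₁ = -4, Δ₂ = -20, Δ₃ = 136.
The minors fit neither the all-positive nor the alternating-sign pattern, so H is indefinite: a saddle point.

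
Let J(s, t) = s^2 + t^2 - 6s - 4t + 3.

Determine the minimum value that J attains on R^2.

-10

J(s,t) separates as P(s) + Q(t) + 3, so its minimum is min P + min Q + 3.
P'(s) = 2s - 6 vanishes at s ∈ {3}; Q'(t) = 2(t - 2) vanishes at t ∈ {2}.
Local minima of P (where P''>0): P(3)=-9. Local minima of Q: Q(2)=-4.
So the global minimum of J is P(3) + Q(2) + 3 = -9 − 4 + 3 = -10, attained at (3, 2).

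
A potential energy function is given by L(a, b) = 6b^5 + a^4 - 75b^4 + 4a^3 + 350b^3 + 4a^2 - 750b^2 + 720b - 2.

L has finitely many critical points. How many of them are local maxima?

2

L separates as a function of a plus a function of b, so ∇L=0 decouples.
∂L/∂a = 4a(a + 1)(a + 2) = 0 at a ∈ {-2, -1, 0}; ∂L/∂b = 30(b - 4)(b - 3)(b - 2)(b - 1) = 0 at b ∈ {1, 2, 3, 4}.
The Hessian is diagonal: diag(L_aa, L_bb). Second derivatives: L_aa(-2)=8, L_aa(-1)=-4, L_aa(0)=8; L_bb(1)=-180, L_bb(2)=60, L_bb(3)=-60, L_bb(4)=180.
Local maxima occur where both diagonal entries negative: (-1, 1), (-1, 3). Count: 2.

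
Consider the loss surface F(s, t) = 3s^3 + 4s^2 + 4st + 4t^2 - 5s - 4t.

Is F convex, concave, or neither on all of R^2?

The term 3s^3 is cubic, so the Hessian is not constant.
∂²F/∂s² = 18s + 8, which takes both signs as s varies (negative for sufficiently negative s). A diagonal entry of the Hessian changing sign means the Hessian is neither positive- nor negative-semidefinite on all of R^2.

neither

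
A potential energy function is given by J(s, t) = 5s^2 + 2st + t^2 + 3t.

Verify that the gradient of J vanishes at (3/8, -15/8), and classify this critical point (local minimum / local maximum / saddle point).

local minimum

∇J = (10s + 2t, 2s + 2t + 3); substituting (3/8, -15/8) gives ∇J = (0, 0), so (3/8, -15/8) is indeed a critical point.
The Hessian of J is constant: H = [[10, 2], [2, 2]].
det(H) = 10·2 − 2² = 16.
det(H) > 0 and tr(H) = 12 > 0, so H is positive definite and the point is a local minimum.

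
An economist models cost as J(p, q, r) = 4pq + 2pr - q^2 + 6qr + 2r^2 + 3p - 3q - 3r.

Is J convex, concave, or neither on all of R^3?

J is quadratic, so its Hessian is the constant matrix H = [[0, 4, 2], [4, -2, 6], [2, 6, 4]].
Leading principal minors: 0, -16, 40.
Neither pattern holds ⇒ H is indefinite ⇒ neither convex nor concave.

neither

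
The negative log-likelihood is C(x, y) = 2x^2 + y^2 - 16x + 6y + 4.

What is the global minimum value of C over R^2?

-37

C(x,y) separates as P(x) + Q(y) + 4, so its minimum is min P + min Q + 4.
P'(x) = 4x - 16 vanishes at x ∈ {4}; Q'(y) = 2y + 6 vanishes at y ∈ {-3}.
Local minima of P (where P''>0): P(4)=-32. Local minima of Q: Q(-3)=-9.
So the global minimum of C is P(4) + Q(-3) + 4 = -32 − 9 + 4 = -37, attained at (4, -3).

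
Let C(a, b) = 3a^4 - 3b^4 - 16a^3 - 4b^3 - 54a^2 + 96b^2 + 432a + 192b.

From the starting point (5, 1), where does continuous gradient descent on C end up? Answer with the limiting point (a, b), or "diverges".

(4, -1)

C is separable, so gradient descent decouples: a follows -∂C/∂a, b follows -∂C/∂b.
∂C/∂a = 12(a - 4)(a - 3)(a + 3); at a=5 this is 192, so a decreases.
∂C/∂b = -12(b - 4)(b + 1)(b + 4); at b=1 this is 360, so b decreases.
a converges to its nearest critical value 4 (a local min of the a-part); b converges to -1. The iterate converges to (4, -1).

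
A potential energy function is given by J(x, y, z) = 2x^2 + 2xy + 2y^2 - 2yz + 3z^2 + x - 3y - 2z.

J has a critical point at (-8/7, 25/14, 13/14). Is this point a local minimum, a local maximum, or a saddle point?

local minimum

The Hessian is constant: H = [[4, 2, 0], [2, 4, -2], [0, -2, 6]].
Leading principal minors: Δ₁ = 4, Δ₂ = 12, Δ₃ = 56.
All leading minors are positive, so H is positive definite: a local minimum.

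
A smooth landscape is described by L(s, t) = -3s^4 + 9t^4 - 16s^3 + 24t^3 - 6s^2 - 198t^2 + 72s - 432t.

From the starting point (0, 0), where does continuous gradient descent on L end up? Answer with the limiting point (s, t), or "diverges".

(-2, 3)

L is separable, so gradient descent decouples: s follows -∂L/∂s, t follows -∂L/∂t.
∂L/∂s = -12(s - 1)(s + 2)(s + 3); at s=0 this is 72, so s decreases.
∂L/∂t = 36(t - 3)(t + 1)(t + 4); at t=0 this is -432, so t increases.
s converges to its nearest critical value -2 (a local min of the s-part); t converges to 3. The iterate converges to (-2, 3).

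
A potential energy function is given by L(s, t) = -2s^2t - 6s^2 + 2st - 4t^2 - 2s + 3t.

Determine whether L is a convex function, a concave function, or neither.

The term -2s^2t is cubic, so the Hessian is not constant.
∂²L/∂s² = -4t - 12, which takes both signs as t varies (negative for sufficiently large t). A diagonal entry of the Hessian changing sign means the Hessian is neither positive- nor negative-semidefinite on all of R^2.

neither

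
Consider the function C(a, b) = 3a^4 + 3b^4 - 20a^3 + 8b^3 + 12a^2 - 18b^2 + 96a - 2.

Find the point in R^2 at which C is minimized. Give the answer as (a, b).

(-1, -3)

C(a,b) separates as P(a) + Q(b) − 2, so its minimum is min P + min Q − 2.
P'(a) = 12(a - 4)(a - 2)(a + 1) vanishes at a ∈ {-1, 2, 4}; Q'(b) = 12b(b - 1)(b + 3) vanishes at b ∈ {-3, 0, 1}.
Local minima of P (where P''>0): P(-1)=-61, P(4)=64. Local minima of Q: Q(-3)=-135, Q(1)=-7.
So the global minimum of C is P(-1) + Q(-3) − 2 = -61 − 135 − 2 = -198, attained at (-1, -3).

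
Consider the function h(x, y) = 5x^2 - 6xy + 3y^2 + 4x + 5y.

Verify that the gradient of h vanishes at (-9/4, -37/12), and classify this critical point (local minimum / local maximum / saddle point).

∇h = (10x - 6y + 4, -6x + 6y + 5); substituting (-9/4, -37/12) gives ∇h = (0, 0), so (-9/4, -37/12) is indeed a critical point.
The Hessian of h is constant: H = [[10, -6], [-6, 6]].
det(H) = 10·6 − (-6)² = 24.
det(H) > 0 and tr(H) = 16 > 0, so H is positive definite and the point is a local minimum.

local minimum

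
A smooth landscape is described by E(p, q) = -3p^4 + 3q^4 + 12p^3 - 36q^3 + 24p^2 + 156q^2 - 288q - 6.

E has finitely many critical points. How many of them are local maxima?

2

E separates as a function of p plus a function of q, so ∇E=0 decouples.
∂E/∂p = -12p(p - 4)(p + 1) = 0 at p ∈ {-1, 0, 4}; ∂E/∂q = 12(q - 4)(q - 3)(q - 2) = 0 at q ∈ {2, 3, 4}.
The Hessian is diagonal: diag(E_pp, E_qq). Second derivatives: E_pp(-1)=-60, E_pp(0)=48, E_pp(4)=-240; E_qq(2)=24, E_qq(3)=-12, E_qq(4)=24.
Local maxima occur where both diagonal entries negative: (-1, 3), (4, 3). Count: 2.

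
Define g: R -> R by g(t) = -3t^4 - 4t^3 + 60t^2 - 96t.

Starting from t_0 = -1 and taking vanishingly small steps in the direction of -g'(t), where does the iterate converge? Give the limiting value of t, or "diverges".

1

g'(t) = -12(t - 2)(t - 1)(t + 4), so g'(-1) = -216.
Gradient descent moves in the -g' direction, i.e. t is increasing.
The nearest critical point in that direction is t = 1, where g'' = 60 > 0 (a local minimum). The iterate converges there.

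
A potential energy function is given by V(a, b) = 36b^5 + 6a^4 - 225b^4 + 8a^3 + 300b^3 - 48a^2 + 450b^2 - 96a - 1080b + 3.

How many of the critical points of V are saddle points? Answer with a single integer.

V separates as a function of a plus a function of b, so ∇V=0 decouples.
∂V/∂a = 24(a - 2)(a + 1)(a + 2) = 0 at a ∈ {-2, -1, 2}; ∂V/∂b = 180(b - 3)(b - 2)(b - 1)(b + 1) = 0 at b ∈ {-1, 1, 2, 3}.
The Hessian is diagonal: diag(V_aa, V_bb). Second derivatives: V_aa(-2)=96, V_aa(-1)=-72, V_aa(2)=288; V_bb(-1)=-4320, V_bb(1)=720, V_bb(2)=-540, V_bb(3)=1440.
Saddle points occur where the two diagonal entries have opposite signs: (-2, -1), (-2, 2), (-1, 1), (-1, 3), (2, -1), (2, 2). Count: 6.

6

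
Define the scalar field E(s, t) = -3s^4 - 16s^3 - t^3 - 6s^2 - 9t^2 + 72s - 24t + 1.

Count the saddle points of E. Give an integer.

E separates as a function of s plus a function of t, so ∇E=0 decouples.
∂E/∂s = -12(s - 1)(s + 2)(s + 3) = 0 at s ∈ {-3, -2, 1}; ∂E/∂t = -3(t + 2)(t + 4) = 0 at t ∈ {-4, -2}.
The Hessian is diagonal: diag(E_ss, E_tt). Second derivatives: E_ss(-3)=-48, E_ss(-2)=36, E_ss(1)=-144; E_tt(-4)=6, E_tt(-2)=-6.
Saddle points occur where the two diagonal entries have opposite signs: (-3, -4), (-2, -2), (1, -4). Count: 3.

3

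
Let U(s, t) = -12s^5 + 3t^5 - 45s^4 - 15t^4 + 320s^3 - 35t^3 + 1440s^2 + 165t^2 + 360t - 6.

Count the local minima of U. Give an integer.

4

U separates as a function of s plus a function of t, so ∇U=0 decouples.
∂U/∂s = -60s(s - 4)(s + 3)(s + 4) = 0 at s ∈ {-4, -3, 0, 4}; ∂U/∂t = 15(t - 4)(t - 3)(t + 1)(t + 2) = 0 at t ∈ {-2, -1, 3, 4}.
The Hessian is diagonal: diag(U_ss, U_tt). Second derivatives: U_ss(-4)=1920, U_ss(-3)=-1260, U_ss(0)=2880, U_ss(4)=-13440; U_tt(-2)=-450, U_tt(-1)=300, U_tt(3)=-300, U_tt(4)=450.
Local minima occur where both diagonal entries positive: (-4, -1), (-4, 4), (0, -1), (0, 4). Count: 4.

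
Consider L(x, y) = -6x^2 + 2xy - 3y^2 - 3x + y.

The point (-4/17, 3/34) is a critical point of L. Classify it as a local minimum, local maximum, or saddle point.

local maximum

The Hessian of L is constant: H = [[-12, 2], [2, -6]].
det(H) = (-12)·(-6) − 2² = 68.
det(H) > 0 and tr(H) = -18 < 0, so H is negative definite and the point is a local maximum.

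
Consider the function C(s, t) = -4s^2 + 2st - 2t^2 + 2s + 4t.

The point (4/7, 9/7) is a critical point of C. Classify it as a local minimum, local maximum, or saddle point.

The Hessian of C is constant: H = [[-8, 2], [2, -4]].
det(H) = (-8)·(-4) − 2² = 28.
det(H) > 0 and tr(H) = -12 < 0, so H is negative definite and the point is a local maximum.

local maximum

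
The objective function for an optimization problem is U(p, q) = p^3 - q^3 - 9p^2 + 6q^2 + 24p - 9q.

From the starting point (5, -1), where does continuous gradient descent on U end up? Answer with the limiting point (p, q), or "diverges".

(4, 1)

U is separable, so gradient descent decouples: p follows -∂U/∂p, q follows -∂U/∂q.
∂U/∂p = 3(p - 4)(p - 2); at p=5 this is 9, so p decreases.
∂U/∂q = -3(q - 3)(q - 1); at q=-1 this is -24, so q increases.
p converges to its nearest critical value 4 (a local min of the p-part); q converges to 1. The iterate converges to (4, 1).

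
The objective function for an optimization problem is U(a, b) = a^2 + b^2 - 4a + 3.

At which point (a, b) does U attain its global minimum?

U(a,b) separates as P(a) + Q(b) + 3, so its minimum is min P + min Q + 3.
P'(a) = 2a - 4 vanishes at a ∈ {2}; Q'(b) = 2b vanishes at b ∈ {0}.
Local minima of P (where P''>0): P(2)=-4. Local minima of Q: Q(0)=0.
So the global minimum of U is P(2) + Q(0) + 3 = -4 + 0 + 3 = -1, attained at (2, 0).

(2, 0)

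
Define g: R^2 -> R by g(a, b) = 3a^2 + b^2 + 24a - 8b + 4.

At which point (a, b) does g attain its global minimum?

(-4, 4)

g(a,b) separates as P(a) + Q(b) + 4, so its minimum is min P + min Q + 4.
P'(a) = 6a + 24 vanishes at a ∈ {-4}; Q'(b) = 2b - 8 vanishes at b ∈ {4}.
Local minima of P (where P''>0): P(-4)=-48. Local minima of Q: Q(4)=-16.
So the global minimum of g is P(-4) + Q(4) + 4 = -48 − 16 + 4 = -60, attained at (-4, 4).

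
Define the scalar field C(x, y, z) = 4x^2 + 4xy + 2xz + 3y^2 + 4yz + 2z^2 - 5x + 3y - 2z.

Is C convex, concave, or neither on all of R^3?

convex

C is quadratic, so its Hessian is the constant matrix H = [[8, 4, 2], [4, 6, 4], [2, 4, 4]].
Leading principal minors: 8, 32, 40.
All positive ⇒ H ≻ 0 ⇒ convex.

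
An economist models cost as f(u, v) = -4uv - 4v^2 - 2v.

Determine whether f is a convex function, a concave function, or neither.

f is quadratic, so its Hessian is the constant matrix H = [[0, -4], [-4, -8]].
det(H) = -16, tr(H) = -8.
det(H) < 0, so H is indefinite: neither convex nor concave.

neither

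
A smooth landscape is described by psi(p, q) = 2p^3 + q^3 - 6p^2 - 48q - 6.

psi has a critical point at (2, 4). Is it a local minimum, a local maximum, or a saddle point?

The mixed partial ∂²psi/∂p∂q is 0, so the Hessian at any point is diag(psi_pp, psi_qq) = diag(12(p - 1), 6q).
At (2, 4): H = diag(12, 24).
Both eigenvalues are positive, so H is positive definite: a local minimum.

local minimum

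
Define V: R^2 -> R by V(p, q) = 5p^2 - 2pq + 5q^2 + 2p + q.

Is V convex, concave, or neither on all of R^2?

V is quadratic, so its Hessian is the constant matrix H = [[10, -2], [-2, 10]].
det(H) = 96, tr(H) = 20.
det(H) > 0 and tr(H) > 0, so H is positive definite everywhere: convex.

convex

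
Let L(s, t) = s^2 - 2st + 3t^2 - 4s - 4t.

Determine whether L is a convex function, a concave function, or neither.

L is quadratic, so its Hessian is the constant matrix H = [[2, -2], [-2, 6]].
det(H) = 8, tr(H) = 8.
det(H) > 0 and tr(H) > 0, so H is positive definite everywhere: convex.

convex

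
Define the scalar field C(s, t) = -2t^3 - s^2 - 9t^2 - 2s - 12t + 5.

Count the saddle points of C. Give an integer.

C separates as a function of s plus a function of t, so ∇C=0 decouples.
∂C/∂s = -2(s + 1) = 0 at s ∈ {-1}; ∂C/∂t = -6(t + 1)(t + 2) = 0 at t ∈ {-2, -1}.
The Hessian is diagonal: diag(C_ss, C_tt). Second derivatives: C_ss(-1)=-2; C_tt(-2)=6, C_tt(-1)=-6.
Saddle points occur where the two diagonal entries have opposite signs: (-1, -2). Count: 1.

1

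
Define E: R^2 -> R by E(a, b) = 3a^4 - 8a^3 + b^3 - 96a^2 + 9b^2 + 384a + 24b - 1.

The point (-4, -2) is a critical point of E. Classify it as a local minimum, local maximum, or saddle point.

The mixed partial ∂²E/∂a∂b is 0, so the Hessian at any point is diag(E_aa, E_bb) = diag(12(3a^2 - 4a - 16), 6(b + 3)).
At (-4, -2): H = diag(576, 6).
Both eigenvalues are positive, so H is positive definite: a local minimum.

local minimum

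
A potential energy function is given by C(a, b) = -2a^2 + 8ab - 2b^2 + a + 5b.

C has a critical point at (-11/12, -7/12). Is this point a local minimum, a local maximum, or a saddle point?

The Hessian of C is constant: H = [[-4, 8], [8, -4]].
det(H) = (-4)·(-4) − 8² = -48.
Since det(H) < 0, H is indefinite and the critical point is a saddle point.

saddle point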